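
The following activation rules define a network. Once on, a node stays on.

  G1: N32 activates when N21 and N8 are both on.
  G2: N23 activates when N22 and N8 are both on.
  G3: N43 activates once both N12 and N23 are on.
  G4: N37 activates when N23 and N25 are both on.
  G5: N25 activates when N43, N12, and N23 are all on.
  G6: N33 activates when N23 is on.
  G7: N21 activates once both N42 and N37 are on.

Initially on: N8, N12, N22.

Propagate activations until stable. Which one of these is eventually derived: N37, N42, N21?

N22 and N8 are on, so N23 activates (G2).
G3: N12 and N23 on → N43 on.
N43, N12, and N23 are on, so N25 activates (G5).
G4: N23 and N25 on → N37 on.
No rule produces N42, and it is not given. N21 would need N42 and N37 (G7), but N42 never turns on.

N37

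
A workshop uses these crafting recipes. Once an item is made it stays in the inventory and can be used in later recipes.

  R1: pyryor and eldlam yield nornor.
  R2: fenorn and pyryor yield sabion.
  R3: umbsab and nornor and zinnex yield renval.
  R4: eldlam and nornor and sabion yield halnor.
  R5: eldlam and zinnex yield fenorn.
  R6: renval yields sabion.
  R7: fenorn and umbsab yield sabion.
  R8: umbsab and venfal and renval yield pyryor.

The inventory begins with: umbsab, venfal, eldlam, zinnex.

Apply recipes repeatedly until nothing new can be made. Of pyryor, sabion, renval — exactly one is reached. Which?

sabion

Using R5, eldlam and zinnex make fenorn.
Using R7, fenorn and umbsab make sabion.
renval would need umbsab, nornor, and zinnex (R3), but nornor is never obtained. pyryor would need umbsab, venfal, and renval (R8), but renval is never obtained.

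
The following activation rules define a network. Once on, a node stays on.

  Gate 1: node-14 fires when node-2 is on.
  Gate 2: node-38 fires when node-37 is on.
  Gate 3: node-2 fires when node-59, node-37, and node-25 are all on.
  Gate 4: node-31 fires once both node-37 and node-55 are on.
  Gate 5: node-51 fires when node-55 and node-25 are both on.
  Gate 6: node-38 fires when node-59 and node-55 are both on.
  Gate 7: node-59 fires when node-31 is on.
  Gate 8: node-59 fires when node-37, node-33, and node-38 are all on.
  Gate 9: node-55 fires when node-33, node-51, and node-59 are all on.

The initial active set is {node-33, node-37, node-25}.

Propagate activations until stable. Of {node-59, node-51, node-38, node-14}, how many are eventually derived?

Gate 2: node-37 on → node-38 on.
node-37, node-33, and node-38 are on, so node-59 fires (Gate 8).
Gate 3: node-59, node-37, and node-25 on → node-2 on.
node-2 is on, so node-14 fires (Gate 1).
node-59: reached.
node-51 would need node-55 and node-25 (Gate 5), but node-55 never turns on.
node-38: reached.
node-14: reached.
Reached: node-59, node-38, and node-14 — 3 of the 4.

3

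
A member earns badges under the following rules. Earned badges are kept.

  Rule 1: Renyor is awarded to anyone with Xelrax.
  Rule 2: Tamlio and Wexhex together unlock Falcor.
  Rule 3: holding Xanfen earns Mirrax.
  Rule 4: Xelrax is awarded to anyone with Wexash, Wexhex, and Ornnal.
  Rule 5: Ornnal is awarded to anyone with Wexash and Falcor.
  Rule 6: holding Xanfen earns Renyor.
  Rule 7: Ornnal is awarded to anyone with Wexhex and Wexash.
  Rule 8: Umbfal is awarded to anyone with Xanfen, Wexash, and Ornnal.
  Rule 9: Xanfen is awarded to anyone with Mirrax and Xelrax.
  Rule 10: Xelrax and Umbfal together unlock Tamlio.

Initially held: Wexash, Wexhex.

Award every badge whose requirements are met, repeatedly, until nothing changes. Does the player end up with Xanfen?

No

Xanfen would need Mirrax and Xelrax (Rule 9), but Mirrax is never earned.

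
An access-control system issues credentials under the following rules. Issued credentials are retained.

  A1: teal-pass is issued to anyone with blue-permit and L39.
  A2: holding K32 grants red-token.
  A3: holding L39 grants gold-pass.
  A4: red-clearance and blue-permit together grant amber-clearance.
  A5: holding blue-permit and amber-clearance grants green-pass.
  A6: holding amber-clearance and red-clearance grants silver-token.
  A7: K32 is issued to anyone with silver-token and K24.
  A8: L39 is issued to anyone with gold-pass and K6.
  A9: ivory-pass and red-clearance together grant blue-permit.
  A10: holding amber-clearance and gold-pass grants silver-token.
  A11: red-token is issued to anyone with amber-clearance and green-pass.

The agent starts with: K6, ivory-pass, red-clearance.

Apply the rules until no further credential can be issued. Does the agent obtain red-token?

Yes

Holding ivory-pass and red-clearance grants blue-permit (A9).
Holding red-clearance and blue-permit grants amber-clearance (A4).
Holding blue-permit and amber-clearance grants green-pass (A5).
Holding amber-clearance and green-pass grants red-token (A11).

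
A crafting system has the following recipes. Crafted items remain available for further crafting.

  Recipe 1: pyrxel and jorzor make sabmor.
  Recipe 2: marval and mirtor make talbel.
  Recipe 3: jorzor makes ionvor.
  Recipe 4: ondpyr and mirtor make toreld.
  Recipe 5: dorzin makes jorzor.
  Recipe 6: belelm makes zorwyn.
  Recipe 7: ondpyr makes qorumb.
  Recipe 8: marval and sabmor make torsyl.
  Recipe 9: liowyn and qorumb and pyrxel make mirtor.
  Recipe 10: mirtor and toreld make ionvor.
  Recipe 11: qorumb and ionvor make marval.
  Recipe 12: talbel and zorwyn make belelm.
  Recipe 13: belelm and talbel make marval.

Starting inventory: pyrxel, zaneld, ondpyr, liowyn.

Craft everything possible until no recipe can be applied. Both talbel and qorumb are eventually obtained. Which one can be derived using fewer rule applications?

qorumb: ondpyr → qorumb (Recipe 7). [1 rule application]
talbel: Using Recipe 7, ondpyr makes qorumb. Using Recipe 9, liowyn, qorumb, and pyrxel make mirtor. ondpyr and mirtor → toreld (Recipe 4). mirtor and toreld → ionvor (Recipe 10). Using Recipe 11, qorumb and ionvor make marval. Using Recipe 2, marval and mirtor make talbel. [6 rule applications]
qorumb needs fewer.

qorumb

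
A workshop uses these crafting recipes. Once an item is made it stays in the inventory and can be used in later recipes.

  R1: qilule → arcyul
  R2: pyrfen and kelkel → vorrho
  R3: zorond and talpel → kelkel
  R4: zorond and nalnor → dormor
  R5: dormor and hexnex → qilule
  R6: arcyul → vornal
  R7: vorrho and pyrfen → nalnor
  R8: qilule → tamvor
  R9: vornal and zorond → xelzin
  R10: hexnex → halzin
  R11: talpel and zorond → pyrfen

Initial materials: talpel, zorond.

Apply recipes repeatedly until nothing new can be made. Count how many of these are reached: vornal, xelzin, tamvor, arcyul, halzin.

0

vornal would need arcyul (R6), but arcyul is never obtained.
xelzin would need vornal and zorond (R9), but vornal is never obtained.
tamvor would need qilule (R8), but qilule is never obtained.
arcyul would need qilule (R1), but qilule is never obtained.
halzin would need hexnex (R10), but hexnex is never obtained.
None of the 5 are reached.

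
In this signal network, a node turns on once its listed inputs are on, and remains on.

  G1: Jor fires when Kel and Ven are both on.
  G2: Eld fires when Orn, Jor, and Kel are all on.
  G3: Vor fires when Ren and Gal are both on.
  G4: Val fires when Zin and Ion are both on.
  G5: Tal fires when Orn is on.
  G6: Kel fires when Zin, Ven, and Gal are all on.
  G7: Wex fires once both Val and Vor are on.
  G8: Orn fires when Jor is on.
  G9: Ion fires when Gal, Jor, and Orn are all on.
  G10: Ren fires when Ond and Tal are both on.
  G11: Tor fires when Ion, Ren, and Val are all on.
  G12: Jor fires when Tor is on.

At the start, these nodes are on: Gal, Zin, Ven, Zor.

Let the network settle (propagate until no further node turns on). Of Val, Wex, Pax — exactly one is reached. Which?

Val

G6: Zin, Ven, and Gal on → Kel on.
Kel and Ven are on, so Jor fires (G1).
Jor is on, so Orn fires (G8).
Gal, Jor, and Orn are on, so Ion fires (G9).
Zin and Ion are on, so Val fires (G4).
Wex would need Val and Vor (G7), but Vor never turns on. No rule produces Pax, and it is not given.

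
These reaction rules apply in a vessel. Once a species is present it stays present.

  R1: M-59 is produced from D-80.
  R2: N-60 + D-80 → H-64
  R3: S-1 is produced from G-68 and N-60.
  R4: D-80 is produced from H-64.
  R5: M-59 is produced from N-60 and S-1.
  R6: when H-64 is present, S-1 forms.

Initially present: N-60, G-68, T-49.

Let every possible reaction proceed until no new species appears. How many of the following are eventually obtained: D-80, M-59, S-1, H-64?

G-68 and N-60 present → S-1 forms (R3).
N-60 and S-1 present → M-59 forms (R5).
D-80 would need H-64 (R4), but H-64 never forms.
M-59: reached.
S-1: reached.
H-64 would need N-60 and D-80 (R2), but D-80 never forms.
Reached: M-59 and S-1 — 2 of the 4.

2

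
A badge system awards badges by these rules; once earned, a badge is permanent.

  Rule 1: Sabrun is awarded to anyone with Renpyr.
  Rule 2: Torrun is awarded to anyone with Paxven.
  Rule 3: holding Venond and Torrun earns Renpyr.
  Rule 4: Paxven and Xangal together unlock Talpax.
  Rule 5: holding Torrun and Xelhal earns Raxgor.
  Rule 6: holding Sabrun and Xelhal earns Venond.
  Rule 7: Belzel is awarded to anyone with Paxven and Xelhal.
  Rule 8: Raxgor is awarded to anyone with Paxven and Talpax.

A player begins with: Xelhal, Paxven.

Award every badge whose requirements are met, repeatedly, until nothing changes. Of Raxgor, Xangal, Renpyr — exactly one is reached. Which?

With Paxven, Torrun is earned (Rule 2).
With Torrun and Xelhal, Raxgor is earned (Rule 5).
Renpyr would need Venond and Torrun (Rule 3), but Venond is never earned. No rule produces Xangal, and it is not given.

Raxgor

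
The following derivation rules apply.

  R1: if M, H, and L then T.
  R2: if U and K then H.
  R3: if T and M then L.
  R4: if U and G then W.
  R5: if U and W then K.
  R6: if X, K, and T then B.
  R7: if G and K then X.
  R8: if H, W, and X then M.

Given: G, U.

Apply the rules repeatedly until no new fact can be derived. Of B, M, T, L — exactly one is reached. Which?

M

From U and G, R4 gives W.
From U and W, R5 gives K.
From U and K, R2 gives H.
From G and K, R7 gives X.
From H, W, and X, R8 gives M.
T would need M, H, and L (R1), but L is never established. B would need X, K, and T (R6), but T is never established. L would need T and M (R3), but T is never established.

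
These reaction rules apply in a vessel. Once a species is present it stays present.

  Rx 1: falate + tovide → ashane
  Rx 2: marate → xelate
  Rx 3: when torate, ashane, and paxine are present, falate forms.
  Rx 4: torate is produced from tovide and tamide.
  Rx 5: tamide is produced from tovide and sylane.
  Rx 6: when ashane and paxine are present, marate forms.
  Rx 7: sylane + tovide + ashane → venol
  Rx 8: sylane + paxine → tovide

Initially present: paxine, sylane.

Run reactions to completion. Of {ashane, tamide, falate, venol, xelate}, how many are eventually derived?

sylane and paxine present → tovide forms (Rx 8).
tovide and sylane present → tamide forms (Rx 5).
ashane would need falate and tovide (Rx 1), but falate never forms.
tamide: reached.
falate would need torate, ashane, and paxine (Rx 3), but ashane never forms.
venol would need sylane, tovide, and ashane (Rx 7), but ashane never forms.
xelate would need marate (Rx 2), but marate never forms.
Reached: tamide — 1 of the 5.

1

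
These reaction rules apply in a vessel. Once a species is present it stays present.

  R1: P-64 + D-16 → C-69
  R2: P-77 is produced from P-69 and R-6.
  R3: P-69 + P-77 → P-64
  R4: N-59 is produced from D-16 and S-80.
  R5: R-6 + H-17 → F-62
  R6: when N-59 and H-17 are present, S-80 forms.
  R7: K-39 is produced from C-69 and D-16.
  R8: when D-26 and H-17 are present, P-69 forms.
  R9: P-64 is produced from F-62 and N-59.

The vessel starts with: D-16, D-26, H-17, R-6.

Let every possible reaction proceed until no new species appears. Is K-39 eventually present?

D-26 and H-17 present → P-69 forms (R8).
P-69 and R-6 present → P-77 forms (R2).
P-69 and P-77 present → P-64 forms (R3).
P-64 and D-16 present → C-69 forms (R1).
C-69 and D-16 present → K-39 forms (R7).

Yes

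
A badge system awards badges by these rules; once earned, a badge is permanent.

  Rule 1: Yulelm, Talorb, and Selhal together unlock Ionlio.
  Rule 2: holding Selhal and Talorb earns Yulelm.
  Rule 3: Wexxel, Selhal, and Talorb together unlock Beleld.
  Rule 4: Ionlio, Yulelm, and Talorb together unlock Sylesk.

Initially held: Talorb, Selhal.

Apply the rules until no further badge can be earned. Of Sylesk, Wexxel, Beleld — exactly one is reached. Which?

With Selhal and Talorb, Yulelm is earned (Rule 2).
With Yulelm, Talorb, and Selhal, Ionlio is earned (Rule 1).
With Ionlio, Yulelm, and Talorb, Sylesk is earned (Rule 4).
Beleld would need Wexxel, Selhal, and Talorb (Rule 3), but Wexxel is never earned. No rule produces Wexxel, and it is not given.

Sylesk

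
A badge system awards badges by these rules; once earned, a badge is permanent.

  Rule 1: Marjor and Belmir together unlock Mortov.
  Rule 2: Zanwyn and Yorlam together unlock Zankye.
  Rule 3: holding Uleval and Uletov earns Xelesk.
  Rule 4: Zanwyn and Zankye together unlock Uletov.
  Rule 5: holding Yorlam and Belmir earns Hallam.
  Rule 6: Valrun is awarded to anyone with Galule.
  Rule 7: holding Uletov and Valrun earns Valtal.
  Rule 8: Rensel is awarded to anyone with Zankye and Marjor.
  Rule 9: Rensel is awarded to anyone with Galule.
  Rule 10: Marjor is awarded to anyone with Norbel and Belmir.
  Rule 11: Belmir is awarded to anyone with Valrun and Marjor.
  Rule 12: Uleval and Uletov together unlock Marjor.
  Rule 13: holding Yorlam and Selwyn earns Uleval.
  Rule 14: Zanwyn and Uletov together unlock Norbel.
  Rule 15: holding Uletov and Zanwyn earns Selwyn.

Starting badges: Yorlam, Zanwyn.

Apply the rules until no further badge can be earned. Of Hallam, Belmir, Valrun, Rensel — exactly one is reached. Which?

Rensel

With Zanwyn and Yorlam, Zankye is earned (Rule 2).
With Zanwyn and Zankye, Uletov is earned (Rule 4).
With Uletov and Zanwyn, Selwyn is earned (Rule 15).
With Yorlam and Selwyn, Uleval is earned (Rule 13).
With Uleval and Uletov, Marjor is earned (Rule 12).
With Zankye and Marjor, Rensel is earned (Rule 8).
Belmir would need Valrun and Marjor (Rule 11), but Valrun is never earned. Valrun would need Galule (Rule 6), but Galule is never earned. Hallam would need Yorlam and Belmir (Rule 5), but Belmir is never earned.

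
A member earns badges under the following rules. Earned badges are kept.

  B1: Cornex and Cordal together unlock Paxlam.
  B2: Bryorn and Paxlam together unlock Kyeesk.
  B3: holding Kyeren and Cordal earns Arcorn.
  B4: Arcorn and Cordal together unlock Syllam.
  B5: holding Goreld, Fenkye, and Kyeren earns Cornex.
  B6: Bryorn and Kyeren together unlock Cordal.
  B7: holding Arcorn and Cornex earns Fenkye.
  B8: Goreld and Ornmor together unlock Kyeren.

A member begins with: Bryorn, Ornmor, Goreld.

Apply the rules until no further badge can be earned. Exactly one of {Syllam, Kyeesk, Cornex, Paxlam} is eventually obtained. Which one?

Syllam

With Goreld and Ornmor, Kyeren is earned (B8).
With Bryorn and Kyeren, Cordal is earned (B6).
With Kyeren and Cordal, Arcorn is earned (B3).
With Arcorn and Cordal, Syllam is earned (B4).
Cornex would need Goreld, Fenkye, and Kyeren (B5), but Fenkye is never earned. Kyeesk would need Bryorn and Paxlam (B2), but Paxlam is never earned. Paxlam would need Cornex and Cordal (B1), but Cornex is never earned.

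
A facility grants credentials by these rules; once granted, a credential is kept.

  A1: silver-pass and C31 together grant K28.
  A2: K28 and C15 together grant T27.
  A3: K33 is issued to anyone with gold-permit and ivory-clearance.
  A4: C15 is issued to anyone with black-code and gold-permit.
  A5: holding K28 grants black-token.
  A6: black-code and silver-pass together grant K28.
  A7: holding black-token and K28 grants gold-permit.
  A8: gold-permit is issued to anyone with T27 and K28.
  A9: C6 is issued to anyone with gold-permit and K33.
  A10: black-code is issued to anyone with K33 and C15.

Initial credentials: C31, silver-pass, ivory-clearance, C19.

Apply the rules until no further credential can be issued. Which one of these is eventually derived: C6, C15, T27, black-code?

Holding silver-pass and C31 grants K28 (A1).
Holding K28 grants black-token (A5).
Holding black-token and K28 grants gold-permit (A7).
Holding gold-permit and ivory-clearance grants K33 (A3).
Holding gold-permit and K33 grants C6 (A9).
C15 would need black-code and gold-permit (A4), but black-code is never granted. T27 would need K28 and C15 (A2), but C15 is never granted. black-code would need K33 and C15 (A10), but C15 is never granted.

C6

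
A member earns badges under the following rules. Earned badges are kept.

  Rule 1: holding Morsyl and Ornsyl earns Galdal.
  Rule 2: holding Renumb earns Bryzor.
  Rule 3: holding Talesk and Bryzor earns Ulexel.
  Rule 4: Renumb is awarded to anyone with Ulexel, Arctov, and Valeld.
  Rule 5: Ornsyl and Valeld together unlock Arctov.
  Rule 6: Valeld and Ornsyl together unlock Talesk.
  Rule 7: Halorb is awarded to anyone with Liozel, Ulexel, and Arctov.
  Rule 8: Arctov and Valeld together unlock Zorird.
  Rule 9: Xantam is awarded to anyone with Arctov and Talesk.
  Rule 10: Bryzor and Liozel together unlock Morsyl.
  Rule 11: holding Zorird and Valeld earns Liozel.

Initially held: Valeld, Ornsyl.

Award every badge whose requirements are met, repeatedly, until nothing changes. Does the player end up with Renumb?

No

Renumb would need Ulexel, Arctov, and Valeld (Rule 4), but Ulexel is never earned.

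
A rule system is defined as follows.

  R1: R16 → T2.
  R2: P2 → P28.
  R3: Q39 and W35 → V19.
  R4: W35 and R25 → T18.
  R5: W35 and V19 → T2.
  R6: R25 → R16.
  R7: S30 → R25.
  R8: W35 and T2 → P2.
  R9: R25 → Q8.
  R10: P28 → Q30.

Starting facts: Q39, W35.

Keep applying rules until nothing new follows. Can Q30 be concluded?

Yes

From Q39 and W35, R3 gives V19.
From W35 and V19, R5 gives T2.
W35 and T2 hold, so P2 follows (R8).
P2 holds, so P28 follows (R2).
P28 holds, so Q30 follows (R10).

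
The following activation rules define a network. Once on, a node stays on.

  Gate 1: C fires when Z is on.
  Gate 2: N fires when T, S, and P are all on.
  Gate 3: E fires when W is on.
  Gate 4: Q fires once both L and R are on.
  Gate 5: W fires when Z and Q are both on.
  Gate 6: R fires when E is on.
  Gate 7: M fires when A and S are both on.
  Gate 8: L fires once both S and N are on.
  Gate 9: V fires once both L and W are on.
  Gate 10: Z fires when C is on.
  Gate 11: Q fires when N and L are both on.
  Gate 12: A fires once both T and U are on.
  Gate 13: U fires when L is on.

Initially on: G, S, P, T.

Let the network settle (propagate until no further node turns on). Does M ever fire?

T, S, and P are on, so N fires (Gate 2).
Gate 8: S and N on → L on.
Gate 13: L on → U on.
T and U are on, so A fires (Gate 12).
Gate 7: A and S on → M on.

Yes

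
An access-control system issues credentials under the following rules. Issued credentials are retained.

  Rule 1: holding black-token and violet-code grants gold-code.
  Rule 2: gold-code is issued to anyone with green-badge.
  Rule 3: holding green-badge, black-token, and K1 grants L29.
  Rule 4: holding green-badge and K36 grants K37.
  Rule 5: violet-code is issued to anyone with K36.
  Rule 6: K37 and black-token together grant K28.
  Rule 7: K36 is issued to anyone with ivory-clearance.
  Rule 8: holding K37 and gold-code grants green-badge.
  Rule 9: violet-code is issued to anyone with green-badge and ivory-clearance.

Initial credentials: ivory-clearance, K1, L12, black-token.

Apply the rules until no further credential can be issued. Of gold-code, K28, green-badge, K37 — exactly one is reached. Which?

gold-code

Holding ivory-clearance grants K36 (Rule 7).
Holding K36 grants violet-code (Rule 5).
Holding black-token and violet-code grants gold-code (Rule 1).
K28 would need K37 and black-token (Rule 6), but K37 is never granted. green-badge would need K37 and gold-code (Rule 8), but K37 is never granted. K37 would need green-badge and K36 (Rule 4), but green-badge is never granted.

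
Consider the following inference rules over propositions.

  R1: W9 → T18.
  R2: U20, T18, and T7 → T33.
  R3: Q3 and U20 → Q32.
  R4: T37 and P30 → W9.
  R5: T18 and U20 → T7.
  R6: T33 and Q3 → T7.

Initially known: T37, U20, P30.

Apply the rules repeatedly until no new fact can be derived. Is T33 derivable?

Yes

From T37 and P30, R4 gives W9.
W9 holds, so T18 follows (R1).
T18 and U20 hold, so T7 follows (R5).
U20, T18, and T7 hold, so T33 follows (R2).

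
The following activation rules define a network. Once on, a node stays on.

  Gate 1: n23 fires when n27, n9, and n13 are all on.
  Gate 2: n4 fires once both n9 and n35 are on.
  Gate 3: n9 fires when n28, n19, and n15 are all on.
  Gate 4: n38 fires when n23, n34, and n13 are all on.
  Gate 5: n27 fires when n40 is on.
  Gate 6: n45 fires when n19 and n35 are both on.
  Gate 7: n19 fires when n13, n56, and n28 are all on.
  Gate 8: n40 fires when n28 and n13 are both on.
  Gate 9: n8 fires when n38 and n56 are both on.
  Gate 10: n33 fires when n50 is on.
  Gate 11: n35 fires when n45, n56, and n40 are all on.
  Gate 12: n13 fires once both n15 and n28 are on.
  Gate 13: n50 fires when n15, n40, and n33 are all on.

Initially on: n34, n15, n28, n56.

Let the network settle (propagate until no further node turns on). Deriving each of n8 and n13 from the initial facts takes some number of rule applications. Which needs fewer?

n13: n15 and n28 are on, so n13 fires (Gate 12). [1 rule application]
n8: n15 and n28 are on, so n13 fires (Gate 12). n13, n56, and n28 are on, so n19 fires (Gate 7). Gate 8: n28 and n13 on → n40 on. n28, n19, and n15 are on, so n9 fires (Gate 3). Gate 5: n40 on → n27 on. Gate 1: n27, n9, and n13 on → n23 on. n23, n34, and n13 are on, so n38 fires (Gate 4). Gate 9: n38 and n56 on → n8 on. [8 rule applications]
n13 needs fewer.

n13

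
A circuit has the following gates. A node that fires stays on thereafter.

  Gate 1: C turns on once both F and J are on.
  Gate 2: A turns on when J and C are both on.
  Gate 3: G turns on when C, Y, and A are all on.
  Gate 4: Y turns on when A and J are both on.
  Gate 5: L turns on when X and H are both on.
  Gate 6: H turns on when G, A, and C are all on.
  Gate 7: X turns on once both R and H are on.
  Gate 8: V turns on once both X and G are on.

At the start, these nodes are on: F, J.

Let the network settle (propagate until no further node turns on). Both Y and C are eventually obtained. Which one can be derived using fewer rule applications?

C: Gate 1: F and J on → C on. [1 rule application]
Y: F and J are on, so C turns on (Gate 1). J and C are on, so A turns on (Gate 2). Gate 4: A and J on → Y on. [3 rule applications]
C needs fewer.

C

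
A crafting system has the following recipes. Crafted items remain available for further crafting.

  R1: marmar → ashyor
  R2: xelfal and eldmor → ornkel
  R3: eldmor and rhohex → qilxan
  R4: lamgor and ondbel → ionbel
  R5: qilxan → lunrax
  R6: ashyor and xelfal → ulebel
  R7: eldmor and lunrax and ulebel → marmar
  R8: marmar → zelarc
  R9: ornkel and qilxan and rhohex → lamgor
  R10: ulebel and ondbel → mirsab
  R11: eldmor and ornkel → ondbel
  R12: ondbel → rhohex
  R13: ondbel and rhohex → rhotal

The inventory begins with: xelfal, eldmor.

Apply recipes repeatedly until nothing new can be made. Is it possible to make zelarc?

No

zelarc would need marmar (R8), but marmar is never obtained.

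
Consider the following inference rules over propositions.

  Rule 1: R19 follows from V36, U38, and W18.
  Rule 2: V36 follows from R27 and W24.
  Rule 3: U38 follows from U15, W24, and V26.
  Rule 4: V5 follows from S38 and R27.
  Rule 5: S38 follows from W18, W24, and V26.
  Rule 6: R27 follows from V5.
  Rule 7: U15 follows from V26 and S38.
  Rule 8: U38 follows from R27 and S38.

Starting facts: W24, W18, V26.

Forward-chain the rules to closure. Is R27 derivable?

No

R27 would need V5 (Rule 6), but V5 is never established.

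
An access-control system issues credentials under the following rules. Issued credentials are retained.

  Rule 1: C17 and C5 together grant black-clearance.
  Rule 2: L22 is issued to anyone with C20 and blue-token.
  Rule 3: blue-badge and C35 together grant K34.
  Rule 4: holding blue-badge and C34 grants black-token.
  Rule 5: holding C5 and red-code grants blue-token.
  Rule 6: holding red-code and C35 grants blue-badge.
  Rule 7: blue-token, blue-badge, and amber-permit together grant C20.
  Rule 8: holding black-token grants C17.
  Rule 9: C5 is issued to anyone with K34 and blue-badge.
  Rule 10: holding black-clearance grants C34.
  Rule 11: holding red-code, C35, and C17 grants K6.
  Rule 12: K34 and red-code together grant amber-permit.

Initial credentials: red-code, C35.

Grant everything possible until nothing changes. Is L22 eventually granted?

Holding red-code and C35 grants blue-badge (Rule 6).
Holding blue-badge and C35 grants K34 (Rule 3).
Holding K34 and blue-badge grants C5 (Rule 9).
Holding K34 and red-code grants amber-permit (Rule 12).
Holding C5 and red-code grants blue-token (Rule 5).
Holding blue-token, blue-badge, and amber-permit grants C20 (Rule 7).
Holding C20 and blue-token grants L22 (Rule 2).

Yes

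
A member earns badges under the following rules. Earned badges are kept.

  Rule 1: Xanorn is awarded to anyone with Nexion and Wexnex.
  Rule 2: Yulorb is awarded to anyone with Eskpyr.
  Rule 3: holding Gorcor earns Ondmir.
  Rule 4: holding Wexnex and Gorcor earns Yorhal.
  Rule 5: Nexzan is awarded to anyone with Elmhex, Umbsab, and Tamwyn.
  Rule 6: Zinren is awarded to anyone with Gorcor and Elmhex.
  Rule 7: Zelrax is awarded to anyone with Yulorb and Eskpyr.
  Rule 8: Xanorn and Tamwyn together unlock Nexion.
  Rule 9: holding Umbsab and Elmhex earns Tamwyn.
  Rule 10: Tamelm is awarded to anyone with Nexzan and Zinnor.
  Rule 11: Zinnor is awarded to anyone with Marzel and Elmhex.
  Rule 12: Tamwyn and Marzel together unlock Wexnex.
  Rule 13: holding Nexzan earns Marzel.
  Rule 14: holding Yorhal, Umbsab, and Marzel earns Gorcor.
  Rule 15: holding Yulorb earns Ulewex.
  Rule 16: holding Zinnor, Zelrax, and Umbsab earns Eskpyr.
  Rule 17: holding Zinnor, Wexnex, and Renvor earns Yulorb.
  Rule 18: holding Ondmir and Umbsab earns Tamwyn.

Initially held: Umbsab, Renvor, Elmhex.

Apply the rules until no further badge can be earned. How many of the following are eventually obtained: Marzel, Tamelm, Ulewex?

3

With Umbsab and Elmhex, Tamwyn is earned (Rule 9).
With Elmhex, Umbsab, and Tamwyn, Nexzan is earned (Rule 5).
With Nexzan, Marzel is earned (Rule 13).
With Tamwyn and Marzel, Wexnex is earned (Rule 12).
With Marzel and Elmhex, Zinnor is earned (Rule 11).
With Zinnor, Wexnex, and Renvor, Yulorb is earned (Rule 17).
With Nexzan and Zinnor, Tamelm is earned (Rule 10).
With Yulorb, Ulewex is earned (Rule 15).
Marzel: reached.
Tamelm: reached.
Ulewex: reached.
All 3 are reached.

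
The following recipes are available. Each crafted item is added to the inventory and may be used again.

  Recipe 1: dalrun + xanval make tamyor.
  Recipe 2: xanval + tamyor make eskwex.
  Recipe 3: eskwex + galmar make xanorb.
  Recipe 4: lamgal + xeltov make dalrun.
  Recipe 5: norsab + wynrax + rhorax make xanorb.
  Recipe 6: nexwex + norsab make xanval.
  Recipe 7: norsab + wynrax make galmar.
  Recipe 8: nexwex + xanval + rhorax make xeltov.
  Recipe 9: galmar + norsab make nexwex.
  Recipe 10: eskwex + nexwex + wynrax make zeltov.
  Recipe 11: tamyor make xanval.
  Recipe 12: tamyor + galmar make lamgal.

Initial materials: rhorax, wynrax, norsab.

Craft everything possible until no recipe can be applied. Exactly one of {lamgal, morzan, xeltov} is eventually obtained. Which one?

norsab + wynrax → galmar (Recipe 7).
galmar + norsab → nexwex (Recipe 9).
nexwex + norsab → xanval (Recipe 6).
Using Recipe 8, nexwex, xanval, and rhorax make xeltov.
No rule produces morzan, and it is not given. lamgal would need tamyor and galmar (Recipe 12), but tamyor is never obtained.

xeltov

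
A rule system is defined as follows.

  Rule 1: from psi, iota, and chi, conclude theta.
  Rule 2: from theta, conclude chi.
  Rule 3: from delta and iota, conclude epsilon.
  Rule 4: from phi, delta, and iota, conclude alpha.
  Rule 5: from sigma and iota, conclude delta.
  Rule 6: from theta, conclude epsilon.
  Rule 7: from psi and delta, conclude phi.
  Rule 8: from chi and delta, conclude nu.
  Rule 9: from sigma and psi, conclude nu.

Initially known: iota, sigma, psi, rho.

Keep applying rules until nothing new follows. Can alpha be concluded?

Yes

From sigma and iota, Rule 5 gives delta.
psi and delta hold, so phi follows (Rule 7).
phi, delta, and iota hold, so alpha follows (Rule 4).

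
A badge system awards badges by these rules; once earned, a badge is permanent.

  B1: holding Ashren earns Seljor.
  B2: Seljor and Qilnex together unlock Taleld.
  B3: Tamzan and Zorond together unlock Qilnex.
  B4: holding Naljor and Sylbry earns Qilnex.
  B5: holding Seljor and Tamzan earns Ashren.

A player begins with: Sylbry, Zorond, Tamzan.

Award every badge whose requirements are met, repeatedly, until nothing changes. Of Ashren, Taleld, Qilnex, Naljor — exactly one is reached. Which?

With Tamzan and Zorond, Qilnex is earned (B3).
Taleld would need Seljor and Qilnex (B2), but Seljor is never earned. No rule produces Naljor, and it is not given. Ashren would need Seljor and Tamzan (B5), but Seljor is never earned.

Qilnex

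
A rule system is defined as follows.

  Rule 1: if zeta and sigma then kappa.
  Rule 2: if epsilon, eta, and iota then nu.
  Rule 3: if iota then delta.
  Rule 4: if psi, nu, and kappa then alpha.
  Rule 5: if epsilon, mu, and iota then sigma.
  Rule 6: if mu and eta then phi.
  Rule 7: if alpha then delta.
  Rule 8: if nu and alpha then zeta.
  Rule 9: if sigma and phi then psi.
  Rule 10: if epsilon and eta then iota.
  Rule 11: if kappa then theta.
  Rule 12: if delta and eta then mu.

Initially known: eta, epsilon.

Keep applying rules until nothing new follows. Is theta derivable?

No

theta would need kappa (Rule 11), but kappa is never established.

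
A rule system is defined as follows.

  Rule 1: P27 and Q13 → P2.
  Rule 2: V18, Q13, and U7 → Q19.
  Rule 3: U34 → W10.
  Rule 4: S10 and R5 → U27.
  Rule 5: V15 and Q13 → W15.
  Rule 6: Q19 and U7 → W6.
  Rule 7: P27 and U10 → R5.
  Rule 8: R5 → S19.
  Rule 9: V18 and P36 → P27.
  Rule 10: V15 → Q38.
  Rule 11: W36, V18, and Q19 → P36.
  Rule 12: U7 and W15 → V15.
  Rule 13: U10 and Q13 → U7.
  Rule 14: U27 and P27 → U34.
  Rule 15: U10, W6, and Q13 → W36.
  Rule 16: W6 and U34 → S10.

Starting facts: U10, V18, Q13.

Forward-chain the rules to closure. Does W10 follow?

No

W10 would need U34 (Rule 3), but U34 is never established.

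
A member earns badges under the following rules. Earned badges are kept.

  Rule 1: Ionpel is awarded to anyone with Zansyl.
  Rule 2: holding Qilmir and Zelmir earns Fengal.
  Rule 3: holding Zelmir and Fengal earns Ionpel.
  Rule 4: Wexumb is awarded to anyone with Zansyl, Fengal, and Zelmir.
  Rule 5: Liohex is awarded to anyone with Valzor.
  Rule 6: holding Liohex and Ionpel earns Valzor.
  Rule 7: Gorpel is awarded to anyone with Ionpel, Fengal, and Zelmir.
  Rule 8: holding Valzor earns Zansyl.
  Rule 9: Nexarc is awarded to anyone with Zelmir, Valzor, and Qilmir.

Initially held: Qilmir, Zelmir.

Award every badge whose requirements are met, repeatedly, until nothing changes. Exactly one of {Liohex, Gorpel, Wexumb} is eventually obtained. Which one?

With Qilmir and Zelmir, Fengal is earned (Rule 2).
With Zelmir and Fengal, Ionpel is earned (Rule 3).
With Ionpel, Fengal, and Zelmir, Gorpel is earned (Rule 7).
Wexumb would need Zansyl, Fengal, and Zelmir (Rule 4), but Zansyl is never earned. Liohex would need Valzor (Rule 5), but Valzor is never earned.

Gorpel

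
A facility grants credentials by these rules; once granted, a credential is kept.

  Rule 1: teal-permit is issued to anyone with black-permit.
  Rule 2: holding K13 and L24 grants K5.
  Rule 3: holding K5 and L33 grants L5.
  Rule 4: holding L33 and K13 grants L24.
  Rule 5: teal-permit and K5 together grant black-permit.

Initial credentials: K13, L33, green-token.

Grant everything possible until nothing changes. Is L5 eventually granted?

Yes

Holding L33 and K13 grants L24 (Rule 4).
Holding K13 and L24 grants K5 (Rule 2).
Holding K5 and L33 grants L5 (Rule 3).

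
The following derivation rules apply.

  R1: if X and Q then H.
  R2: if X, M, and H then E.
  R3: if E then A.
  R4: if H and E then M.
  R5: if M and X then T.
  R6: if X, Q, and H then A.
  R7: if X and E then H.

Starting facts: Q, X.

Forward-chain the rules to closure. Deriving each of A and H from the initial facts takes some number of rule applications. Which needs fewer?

H: X and Q hold, so H follows (R1). [1 rule application]
A: From X and Q, R1 gives H. X, Q, and H hold, so A follows (R6). [2 rule applications]
H needs fewer.

H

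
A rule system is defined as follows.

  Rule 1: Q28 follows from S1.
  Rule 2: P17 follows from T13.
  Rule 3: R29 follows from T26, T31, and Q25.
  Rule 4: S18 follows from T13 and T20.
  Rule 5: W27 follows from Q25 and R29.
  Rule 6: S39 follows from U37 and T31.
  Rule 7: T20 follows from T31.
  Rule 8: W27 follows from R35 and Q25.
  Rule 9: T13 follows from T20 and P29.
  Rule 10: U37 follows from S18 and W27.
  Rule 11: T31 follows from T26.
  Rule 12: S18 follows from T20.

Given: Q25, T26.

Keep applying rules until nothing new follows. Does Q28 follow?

Q28 would need S1 (Rule 1), but S1 is never established.

No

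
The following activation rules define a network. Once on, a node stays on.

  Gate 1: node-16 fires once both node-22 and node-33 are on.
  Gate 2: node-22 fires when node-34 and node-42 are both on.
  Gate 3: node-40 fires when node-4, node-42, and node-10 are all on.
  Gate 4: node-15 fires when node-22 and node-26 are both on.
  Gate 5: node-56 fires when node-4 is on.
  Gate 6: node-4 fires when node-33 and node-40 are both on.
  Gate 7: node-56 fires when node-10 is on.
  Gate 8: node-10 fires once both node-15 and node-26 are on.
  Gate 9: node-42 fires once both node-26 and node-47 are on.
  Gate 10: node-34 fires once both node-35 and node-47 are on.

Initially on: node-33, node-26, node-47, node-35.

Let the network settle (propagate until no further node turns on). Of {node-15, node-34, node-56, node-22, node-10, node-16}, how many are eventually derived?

6

node-35 and node-47 are on, so node-34 fires (Gate 10).
Gate 9: node-26 and node-47 on → node-42 on.
Gate 2: node-34 and node-42 on → node-22 on.
node-22 and node-26 are on, so node-15 fires (Gate 4).
node-22 and node-33 are on, so node-16 fires (Gate 1).
Gate 8: node-15 and node-26 on → node-10 on.
node-10 is on, so node-56 fires (Gate 7).
node-15: reached.
node-34: reached.
node-56: reached.
node-22: reached.
node-10: reached.
node-16: reached.
All 6 are reached.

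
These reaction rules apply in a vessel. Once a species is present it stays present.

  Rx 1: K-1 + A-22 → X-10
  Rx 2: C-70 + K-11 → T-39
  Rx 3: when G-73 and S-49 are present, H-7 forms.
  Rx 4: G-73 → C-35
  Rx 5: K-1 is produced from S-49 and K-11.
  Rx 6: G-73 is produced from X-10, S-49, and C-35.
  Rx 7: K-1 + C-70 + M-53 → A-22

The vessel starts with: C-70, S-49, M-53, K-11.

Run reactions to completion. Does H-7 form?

H-7 would need G-73 and S-49 (Rx 3), but G-73 never forms.

No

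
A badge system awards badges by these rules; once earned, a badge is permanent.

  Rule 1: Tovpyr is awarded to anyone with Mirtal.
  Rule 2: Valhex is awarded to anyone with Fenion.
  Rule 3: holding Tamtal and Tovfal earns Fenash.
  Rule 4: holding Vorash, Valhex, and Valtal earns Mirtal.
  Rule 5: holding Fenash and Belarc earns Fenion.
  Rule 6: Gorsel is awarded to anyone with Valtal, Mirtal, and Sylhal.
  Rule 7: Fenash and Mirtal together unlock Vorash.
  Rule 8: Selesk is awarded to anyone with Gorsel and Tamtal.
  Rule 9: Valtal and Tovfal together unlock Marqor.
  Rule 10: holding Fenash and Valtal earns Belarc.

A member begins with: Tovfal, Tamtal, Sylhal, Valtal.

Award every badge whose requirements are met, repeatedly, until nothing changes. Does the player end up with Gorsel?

No

Gorsel would need Valtal, Mirtal, and Sylhal (Rule 6), but Mirtal is never earned.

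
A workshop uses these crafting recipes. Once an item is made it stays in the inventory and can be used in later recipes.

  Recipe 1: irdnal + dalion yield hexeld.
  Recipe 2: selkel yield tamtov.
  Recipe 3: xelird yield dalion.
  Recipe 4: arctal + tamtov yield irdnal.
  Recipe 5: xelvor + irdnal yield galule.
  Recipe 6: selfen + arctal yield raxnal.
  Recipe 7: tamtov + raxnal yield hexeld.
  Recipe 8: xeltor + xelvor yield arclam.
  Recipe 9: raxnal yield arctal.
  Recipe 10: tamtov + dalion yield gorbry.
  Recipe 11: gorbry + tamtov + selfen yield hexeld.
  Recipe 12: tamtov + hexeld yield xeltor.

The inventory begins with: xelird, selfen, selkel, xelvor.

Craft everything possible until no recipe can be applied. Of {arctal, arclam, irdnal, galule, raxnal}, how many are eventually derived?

Using Recipe 3, xelird makes dalion.
selkel → tamtov (Recipe 2).
tamtov + dalion → gorbry (Recipe 10).
gorbry + tamtov + selfen → hexeld (Recipe 11).
tamtov + hexeld → xeltor (Recipe 12).
xeltor + xelvor → arclam (Recipe 8).
arctal would need raxnal (Recipe 9), but raxnal is never obtained.
arclam: reached.
irdnal would need arctal and tamtov (Recipe 4), but arctal is never obtained.
galule would need xelvor and irdnal (Recipe 5), but irdnal is never obtained.
raxnal would need selfen and arctal (Recipe 6), but arctal is never obtained.
Reached: arclam — 1 of the 5.

1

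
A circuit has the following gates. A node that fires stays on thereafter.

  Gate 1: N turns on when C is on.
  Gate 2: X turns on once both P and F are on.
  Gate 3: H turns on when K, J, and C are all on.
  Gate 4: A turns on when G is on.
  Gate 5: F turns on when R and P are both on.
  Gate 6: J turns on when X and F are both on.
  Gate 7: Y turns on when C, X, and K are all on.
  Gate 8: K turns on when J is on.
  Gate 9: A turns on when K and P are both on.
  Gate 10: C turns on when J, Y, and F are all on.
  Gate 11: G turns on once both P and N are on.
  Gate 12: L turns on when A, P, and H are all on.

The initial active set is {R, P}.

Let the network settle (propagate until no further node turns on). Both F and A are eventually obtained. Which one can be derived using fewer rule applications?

F

F: Gate 5: R and P on → F on. [1 rule application]
A: Gate 5: R and P on → F on. P and F are on, so X turns on (Gate 2). Gate 6: X and F on → J on. J is on, so K turns on (Gate 8). K and P are on, so A turns on (Gate 9). [5 rule applications]
F needs fewer.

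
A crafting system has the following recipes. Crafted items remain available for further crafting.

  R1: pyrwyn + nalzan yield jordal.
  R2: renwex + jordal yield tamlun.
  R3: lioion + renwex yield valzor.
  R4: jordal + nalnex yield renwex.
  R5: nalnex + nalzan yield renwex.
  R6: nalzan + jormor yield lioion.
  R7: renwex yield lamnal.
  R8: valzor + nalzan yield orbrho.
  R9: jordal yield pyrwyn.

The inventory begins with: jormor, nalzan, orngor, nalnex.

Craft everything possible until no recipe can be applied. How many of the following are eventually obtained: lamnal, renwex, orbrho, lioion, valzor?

nalzan + jormor → lioion (R6).
nalnex + nalzan → renwex (R5).
renwex → lamnal (R7).
lioion + renwex → valzor (R3).
valzor + nalzan → orbrho (R8).
lamnal: reached.
renwex: reached.
orbrho: reached.
lioion: reached.
valzor: reached.
All 5 are reached.

5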